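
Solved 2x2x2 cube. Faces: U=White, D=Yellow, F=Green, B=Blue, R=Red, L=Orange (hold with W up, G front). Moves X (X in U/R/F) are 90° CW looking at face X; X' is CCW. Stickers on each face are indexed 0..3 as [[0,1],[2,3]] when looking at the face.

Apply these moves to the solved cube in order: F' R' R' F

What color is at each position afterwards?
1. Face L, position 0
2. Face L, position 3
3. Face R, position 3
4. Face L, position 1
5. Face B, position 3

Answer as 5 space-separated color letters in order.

After move 1 (F'): F=GGGG U=WWRR R=YRYR D=OOYY L=OWOW
After move 2 (R'): R=RRYY U=WBRB F=GWGR D=OGYG B=YBOB
After move 3 (R'): R=RYRY U=WORY F=GBGB D=OWYR B=GBGB
After move 4 (F): F=GGBB U=WOWW R=RYYY D=RRYR L=OOOW
Query 1: L[0] = O
Query 2: L[3] = W
Query 3: R[3] = Y
Query 4: L[1] = O
Query 5: B[3] = B

Answer: O W Y O B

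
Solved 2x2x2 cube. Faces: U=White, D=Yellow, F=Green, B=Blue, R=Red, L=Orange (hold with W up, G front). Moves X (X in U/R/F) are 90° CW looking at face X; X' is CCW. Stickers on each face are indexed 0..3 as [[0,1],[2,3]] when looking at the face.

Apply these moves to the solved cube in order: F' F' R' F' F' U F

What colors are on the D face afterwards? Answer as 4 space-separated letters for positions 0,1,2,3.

Answer: R Y Y G

Derivation:
After move 1 (F'): F=GGGG U=WWRR R=YRYR D=OOYY L=OWOW
After move 2 (F'): F=GGGG U=WWYY R=OROR D=WWYY L=OROR
After move 3 (R'): R=RROO U=WBYB F=GWGY D=WGYG B=YBWB
After move 4 (F'): F=WYGG U=WBRO R=GRWO D=RRYG L=OBOY
After move 5 (F'): F=YGWG U=WBGW R=RRRO D=BYYG L=OOOR
After move 6 (U): U=GWWB F=RRWG R=YBRO B=OOWB L=YGOR
After move 7 (F): F=WRGR U=GWRG R=WBBO D=RYYG L=YBOY
Query: D face = RYYG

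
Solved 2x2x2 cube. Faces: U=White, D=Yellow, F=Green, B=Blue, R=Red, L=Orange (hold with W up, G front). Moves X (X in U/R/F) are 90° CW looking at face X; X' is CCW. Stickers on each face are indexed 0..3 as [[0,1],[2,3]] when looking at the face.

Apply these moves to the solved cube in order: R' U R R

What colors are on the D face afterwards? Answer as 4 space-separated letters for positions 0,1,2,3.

Answer: Y W Y B

Derivation:
After move 1 (R'): R=RRRR U=WBWB F=GWGW D=YGYG B=YBYB
After move 2 (U): U=WWBB F=RRGW R=YBRR B=OOYB L=GWOO
After move 3 (R): R=RYRB U=WRBW F=RGGG D=YYYO B=BOWB
After move 4 (R): R=RRBY U=WGBG F=RYGO D=YWYB B=WORB
Query: D face = YWYB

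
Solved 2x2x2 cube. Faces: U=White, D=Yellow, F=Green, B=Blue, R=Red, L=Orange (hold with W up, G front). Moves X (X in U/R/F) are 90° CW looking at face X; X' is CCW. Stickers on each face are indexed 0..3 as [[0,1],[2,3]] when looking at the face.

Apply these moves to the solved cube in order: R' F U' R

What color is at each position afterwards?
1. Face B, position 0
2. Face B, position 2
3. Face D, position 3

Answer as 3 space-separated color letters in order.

After move 1 (R'): R=RRRR U=WBWB F=GWGW D=YGYG B=YBYB
After move 2 (F): F=GGWW U=WBOO R=WRBR D=RRYG L=OYOG
After move 3 (U'): U=BOWO F=OYWW R=GGBR B=WRYB L=YBOG
After move 4 (R): R=BGRG U=BYWW F=ORWG D=RYYW B=OROB
Query 1: B[0] = O
Query 2: B[2] = O
Query 3: D[3] = W

Answer: O O W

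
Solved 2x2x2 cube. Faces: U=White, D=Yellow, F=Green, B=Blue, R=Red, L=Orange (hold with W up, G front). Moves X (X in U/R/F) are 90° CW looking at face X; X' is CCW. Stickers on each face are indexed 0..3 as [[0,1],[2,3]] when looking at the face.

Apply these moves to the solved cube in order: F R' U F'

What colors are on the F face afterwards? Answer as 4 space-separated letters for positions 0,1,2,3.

After move 1 (F): F=GGGG U=WWOO R=WRWR D=RRYY L=OYOY
After move 2 (R'): R=RRWW U=WBOB F=GWGO D=RGYG B=YBRB
After move 3 (U): U=OWBB F=RRGO R=YBWW B=OYRB L=GWOY
After move 4 (F'): F=RORG U=OWYW R=GBRW D=WYYG L=GBOB
Query: F face = RORG

Answer: R O R G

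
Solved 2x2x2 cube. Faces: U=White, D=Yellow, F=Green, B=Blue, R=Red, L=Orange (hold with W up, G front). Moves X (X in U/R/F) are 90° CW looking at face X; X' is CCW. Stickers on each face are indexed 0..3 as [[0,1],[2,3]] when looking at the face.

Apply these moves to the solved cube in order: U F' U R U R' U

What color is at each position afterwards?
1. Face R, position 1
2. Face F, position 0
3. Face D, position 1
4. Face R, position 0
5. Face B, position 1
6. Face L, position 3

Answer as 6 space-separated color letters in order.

After move 1 (U): U=WWWW F=RRGG R=BBRR B=OOBB L=GGOO
After move 2 (F'): F=RGRG U=WWBR R=YBYR D=GOYY L=GWOW
After move 3 (U): U=BWRW F=YBRG R=OOYR B=GWBB L=RGOW
After move 4 (R): R=YORO U=BBRG F=YORY D=GBYG B=WWWB
After move 5 (U): U=RBGB F=YORY R=WWRO B=RGWB L=YOOW
After move 6 (R'): R=WOWR U=RWGR F=YBRB D=GOYY B=GGBB
After move 7 (U): U=GRRW F=WORB R=GGWR B=YOBB L=YBOW
Query 1: R[1] = G
Query 2: F[0] = W
Query 3: D[1] = O
Query 4: R[0] = G
Query 5: B[1] = O
Query 6: L[3] = W

Answer: G W O G O W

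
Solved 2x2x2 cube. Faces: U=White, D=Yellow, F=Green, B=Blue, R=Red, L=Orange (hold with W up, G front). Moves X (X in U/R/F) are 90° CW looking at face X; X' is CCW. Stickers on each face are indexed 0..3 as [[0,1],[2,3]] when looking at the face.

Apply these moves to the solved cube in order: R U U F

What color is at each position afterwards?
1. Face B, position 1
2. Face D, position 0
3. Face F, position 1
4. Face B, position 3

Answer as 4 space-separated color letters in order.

Answer: Y R W B

Derivation:
After move 1 (R): R=RRRR U=WGWG F=GYGY D=YBYB B=WBWB
After move 2 (U): U=WWGG F=RRGY R=WBRR B=OOWB L=GYOO
After move 3 (U): U=GWGW F=WBGY R=OORR B=GYWB L=RROO
After move 4 (F): F=GWYB U=GWOR R=GOWR D=ROYB L=RYOB
Query 1: B[1] = Y
Query 2: D[0] = R
Query 3: F[1] = W
Query 4: B[3] = B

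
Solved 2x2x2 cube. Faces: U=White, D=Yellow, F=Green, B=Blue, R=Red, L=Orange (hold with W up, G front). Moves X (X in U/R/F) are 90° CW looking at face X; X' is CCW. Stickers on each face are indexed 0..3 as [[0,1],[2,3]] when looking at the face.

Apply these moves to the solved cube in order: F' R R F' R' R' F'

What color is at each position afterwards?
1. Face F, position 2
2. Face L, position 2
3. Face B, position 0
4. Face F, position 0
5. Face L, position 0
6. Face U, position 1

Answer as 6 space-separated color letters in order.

After move 1 (F'): F=GGGG U=WWRR R=YRYR D=OOYY L=OWOW
After move 2 (R): R=YYRR U=WGRG F=GOGY D=OBYB B=RBWB
After move 3 (R): R=RYRY U=WORY F=GBGB D=OWYR B=GBGB
After move 4 (F'): F=BBGG U=WORR R=WYOY D=WWYR L=OYOR
After move 5 (R'): R=YYWO U=WGRG F=BOGR D=WBYG B=RBWB
After move 6 (R'): R=YOYW U=WWRR F=BGGG D=WOYR B=GBBB
After move 7 (F'): F=GGBG U=WWYY R=OOWW D=YRYR L=OROR
Query 1: F[2] = B
Query 2: L[2] = O
Query 3: B[0] = G
Query 4: F[0] = G
Query 5: L[0] = O
Query 6: U[1] = W

Answer: B O G G O W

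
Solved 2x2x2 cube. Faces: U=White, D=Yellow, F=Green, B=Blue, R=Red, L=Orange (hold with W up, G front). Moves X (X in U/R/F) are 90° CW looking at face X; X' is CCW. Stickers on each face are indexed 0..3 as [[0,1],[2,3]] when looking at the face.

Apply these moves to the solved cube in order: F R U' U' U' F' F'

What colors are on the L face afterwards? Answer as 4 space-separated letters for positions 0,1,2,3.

After move 1 (F): F=GGGG U=WWOO R=WRWR D=RRYY L=OYOY
After move 2 (R): R=WWRR U=WGOG F=GRGY D=RBYB B=OBWB
After move 3 (U'): U=GGWO F=OYGY R=GRRR B=WWWB L=OBOY
After move 4 (U'): U=GOGW F=OBGY R=OYRR B=GRWB L=WWOY
After move 5 (U'): U=OWGG F=WWGY R=OBRR B=OYWB L=GROY
After move 6 (F'): F=WYWG U=OWOR R=BBRR D=RYYB L=GGOG
After move 7 (F'): F=YGWW U=OWBR R=YBRR D=GGYB L=GROO
Query: L face = GROO

Answer: G R O O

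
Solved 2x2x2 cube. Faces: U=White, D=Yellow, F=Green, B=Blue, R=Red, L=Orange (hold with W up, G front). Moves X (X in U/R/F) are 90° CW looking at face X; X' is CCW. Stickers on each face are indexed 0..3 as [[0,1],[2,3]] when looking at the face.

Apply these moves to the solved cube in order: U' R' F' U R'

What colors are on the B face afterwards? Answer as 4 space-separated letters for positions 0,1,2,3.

After move 1 (U'): U=WWWW F=OOGG R=GGRR B=RRBB L=BBOO
After move 2 (R'): R=GRGR U=WBWR F=OWGW D=YOYG B=YRYB
After move 3 (F'): F=WWOG U=WBGG R=ORYR D=BOYG L=BROW
After move 4 (U): U=GWGB F=OROG R=YRYR B=BRYB L=WWOW
After move 5 (R'): R=RRYY U=GYGB F=OWOB D=BRYG B=GROB
Query: B face = GROB

Answer: G R O B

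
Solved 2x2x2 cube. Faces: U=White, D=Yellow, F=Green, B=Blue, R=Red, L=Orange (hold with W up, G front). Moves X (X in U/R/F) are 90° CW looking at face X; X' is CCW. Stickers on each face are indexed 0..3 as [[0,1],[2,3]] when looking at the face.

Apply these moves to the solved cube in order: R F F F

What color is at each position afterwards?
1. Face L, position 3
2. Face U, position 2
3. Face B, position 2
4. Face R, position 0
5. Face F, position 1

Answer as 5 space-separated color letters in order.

After move 1 (R): R=RRRR U=WGWG F=GYGY D=YBYB B=WBWB
After move 2 (F): F=GGYY U=WGOO R=WRGR D=RRYB L=OYOB
After move 3 (F): F=YGYG U=WGBY R=OROR D=GWYB L=OROR
After move 4 (F): F=YYGG U=WGRR R=BRYR D=OOYB L=OGOW
Query 1: L[3] = W
Query 2: U[2] = R
Query 3: B[2] = W
Query 4: R[0] = B
Query 5: F[1] = Y

Answer: W R W B Y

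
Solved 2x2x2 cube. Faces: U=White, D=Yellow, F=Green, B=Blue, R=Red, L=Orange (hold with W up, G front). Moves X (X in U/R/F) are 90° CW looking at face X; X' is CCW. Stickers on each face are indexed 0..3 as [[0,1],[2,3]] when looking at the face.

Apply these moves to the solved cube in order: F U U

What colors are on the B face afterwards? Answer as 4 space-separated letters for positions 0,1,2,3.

After move 1 (F): F=GGGG U=WWOO R=WRWR D=RRYY L=OYOY
After move 2 (U): U=OWOW F=WRGG R=BBWR B=OYBB L=GGOY
After move 3 (U): U=OOWW F=BBGG R=OYWR B=GGBB L=WROY
Query: B face = GGBB

Answer: G G B B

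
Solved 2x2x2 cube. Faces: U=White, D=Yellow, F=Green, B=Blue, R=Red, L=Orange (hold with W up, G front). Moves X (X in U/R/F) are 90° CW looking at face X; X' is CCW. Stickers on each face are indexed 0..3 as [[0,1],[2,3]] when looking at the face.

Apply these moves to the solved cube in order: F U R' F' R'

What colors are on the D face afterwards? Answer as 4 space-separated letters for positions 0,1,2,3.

Answer: G W Y G

Derivation:
After move 1 (F): F=GGGG U=WWOO R=WRWR D=RRYY L=OYOY
After move 2 (U): U=OWOW F=WRGG R=BBWR B=OYBB L=GGOY
After move 3 (R'): R=BRBW U=OBOO F=WWGW D=RRYG B=YYRB
After move 4 (F'): F=WWWG U=OBBB R=RRRW D=GYYG L=GOOO
After move 5 (R'): R=RWRR U=ORBY F=WBWB D=GWYG B=GYYB
Query: D face = GWYG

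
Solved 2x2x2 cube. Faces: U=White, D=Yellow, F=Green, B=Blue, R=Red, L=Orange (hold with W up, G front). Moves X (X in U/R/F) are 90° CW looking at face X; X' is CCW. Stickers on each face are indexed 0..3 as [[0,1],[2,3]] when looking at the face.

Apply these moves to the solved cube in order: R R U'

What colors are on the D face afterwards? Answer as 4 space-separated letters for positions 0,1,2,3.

After move 1 (R): R=RRRR U=WGWG F=GYGY D=YBYB B=WBWB
After move 2 (R): R=RRRR U=WYWY F=GBGB D=YWYW B=GBGB
After move 3 (U'): U=YYWW F=OOGB R=GBRR B=RRGB L=GBOO
Query: D face = YWYW

Answer: Y W Y W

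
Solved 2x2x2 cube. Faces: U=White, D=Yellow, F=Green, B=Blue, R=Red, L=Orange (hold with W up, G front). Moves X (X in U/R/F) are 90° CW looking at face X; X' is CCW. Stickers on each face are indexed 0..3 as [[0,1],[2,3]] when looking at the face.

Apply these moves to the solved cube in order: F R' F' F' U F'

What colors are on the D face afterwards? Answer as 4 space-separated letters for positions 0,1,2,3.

After move 1 (F): F=GGGG U=WWOO R=WRWR D=RRYY L=OYOY
After move 2 (R'): R=RRWW U=WBOB F=GWGO D=RGYG B=YBRB
After move 3 (F'): F=WOGG U=WBRW R=GRRW D=YYYG L=OBOO
After move 4 (F'): F=OGWG U=WBGR R=YRYW D=BOYG L=OWOR
After move 5 (U): U=GWRB F=YRWG R=YBYW B=OWRB L=OGOR
After move 6 (F'): F=RGYW U=GWYY R=OBBW D=GRYG L=OBOR
Query: D face = GRYG

Answer: G R Y G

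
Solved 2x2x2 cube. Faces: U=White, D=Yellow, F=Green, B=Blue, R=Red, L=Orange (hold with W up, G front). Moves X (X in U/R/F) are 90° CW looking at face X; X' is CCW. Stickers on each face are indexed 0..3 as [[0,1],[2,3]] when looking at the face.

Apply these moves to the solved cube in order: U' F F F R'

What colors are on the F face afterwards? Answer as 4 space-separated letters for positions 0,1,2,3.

Answer: O W O R

Derivation:
After move 1 (U'): U=WWWW F=OOGG R=GGRR B=RRBB L=BBOO
After move 2 (F): F=GOGO U=WWOB R=WGWR D=RGYY L=BYOY
After move 3 (F): F=GGOO U=WWYY R=OGBR D=WWYY L=BROG
After move 4 (F): F=OGOG U=WWGR R=YGYR D=BOYY L=BWOW
After move 5 (R'): R=GRYY U=WBGR F=OWOR D=BGYG B=YROB
Query: F face = OWOR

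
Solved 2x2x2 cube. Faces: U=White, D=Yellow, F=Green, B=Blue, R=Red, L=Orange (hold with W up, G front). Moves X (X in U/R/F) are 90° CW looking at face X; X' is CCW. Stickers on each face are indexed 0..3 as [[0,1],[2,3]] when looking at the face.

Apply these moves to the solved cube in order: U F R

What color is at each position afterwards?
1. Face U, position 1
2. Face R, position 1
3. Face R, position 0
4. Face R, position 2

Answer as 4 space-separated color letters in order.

After move 1 (U): U=WWWW F=RRGG R=BBRR B=OOBB L=GGOO
After move 2 (F): F=GRGR U=WWOG R=WBWR D=RBYY L=GYOY
After move 3 (R): R=WWRB U=WROR F=GBGY D=RBYO B=GOWB
Query 1: U[1] = R
Query 2: R[1] = W
Query 3: R[0] = W
Query 4: R[2] = R

Answer: R W W R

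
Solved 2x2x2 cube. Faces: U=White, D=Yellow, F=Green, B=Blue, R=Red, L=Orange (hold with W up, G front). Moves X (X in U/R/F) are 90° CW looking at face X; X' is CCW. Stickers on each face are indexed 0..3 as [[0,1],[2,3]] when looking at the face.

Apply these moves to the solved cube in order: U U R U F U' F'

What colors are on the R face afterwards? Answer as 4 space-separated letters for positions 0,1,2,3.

Answer: W R R O

Derivation:
After move 1 (U): U=WWWW F=RRGG R=BBRR B=OOBB L=GGOO
After move 2 (U): U=WWWW F=BBGG R=OORR B=GGBB L=RROO
After move 3 (R): R=RORO U=WBWG F=BYGY D=YBYG B=WGWB
After move 4 (U): U=WWGB F=ROGY R=WGRO B=RRWB L=BYOO
After move 5 (F): F=GRYO U=WWOY R=GGBO D=RWYG L=BYOB
After move 6 (U'): U=WYWO F=BYYO R=GRBO B=GGWB L=RROB
After move 7 (F'): F=YOBY U=WYGB R=WRRO D=RBYG L=ROOW
Query: R face = WRRO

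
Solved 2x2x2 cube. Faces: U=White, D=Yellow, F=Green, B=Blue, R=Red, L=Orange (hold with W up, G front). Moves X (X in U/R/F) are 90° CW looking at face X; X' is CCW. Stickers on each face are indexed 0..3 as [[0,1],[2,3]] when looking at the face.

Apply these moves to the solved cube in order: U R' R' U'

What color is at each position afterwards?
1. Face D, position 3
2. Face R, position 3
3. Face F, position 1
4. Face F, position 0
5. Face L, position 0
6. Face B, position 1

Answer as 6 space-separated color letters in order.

Answer: W B G G G R

Derivation:
After move 1 (U): U=WWWW F=RRGG R=BBRR B=OOBB L=GGOO
After move 2 (R'): R=BRBR U=WBWO F=RWGW D=YRYG B=YOYB
After move 3 (R'): R=RRBB U=WYWY F=RBGO D=YWYW B=GORB
After move 4 (U'): U=YYWW F=GGGO R=RBBB B=RRRB L=GOOO
Query 1: D[3] = W
Query 2: R[3] = B
Query 3: F[1] = G
Query 4: F[0] = G
Query 5: L[0] = G
Query 6: B[1] = R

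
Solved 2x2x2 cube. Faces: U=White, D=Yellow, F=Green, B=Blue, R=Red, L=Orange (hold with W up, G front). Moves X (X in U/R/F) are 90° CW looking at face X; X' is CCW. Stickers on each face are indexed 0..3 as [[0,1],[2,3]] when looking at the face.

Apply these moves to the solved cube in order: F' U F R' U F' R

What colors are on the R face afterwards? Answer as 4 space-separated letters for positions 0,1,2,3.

Answer: Y Y W W

Derivation:
After move 1 (F'): F=GGGG U=WWRR R=YRYR D=OOYY L=OWOW
After move 2 (U): U=RWRW F=YRGG R=BBYR B=OWBB L=GGOW
After move 3 (F): F=GYGR U=RWWG R=RBWR D=YBYY L=GOOO
After move 4 (R'): R=BRRW U=RBWO F=GWGG D=YYYR B=YWBB
After move 5 (U): U=WROB F=BRGG R=YWRW B=GOBB L=GWOO
After move 6 (F'): F=RGBG U=WRYR R=YWYW D=WOYR L=GBOO
After move 7 (R): R=YYWW U=WGYG F=ROBR D=WBYG B=RORB
Query: R face = YYWW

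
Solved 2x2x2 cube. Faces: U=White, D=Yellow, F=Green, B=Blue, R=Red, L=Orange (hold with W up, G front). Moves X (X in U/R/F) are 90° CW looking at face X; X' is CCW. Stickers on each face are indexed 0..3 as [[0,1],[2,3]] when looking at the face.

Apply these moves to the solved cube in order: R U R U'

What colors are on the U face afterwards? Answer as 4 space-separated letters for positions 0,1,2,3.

Answer: R Y W G

Derivation:
After move 1 (R): R=RRRR U=WGWG F=GYGY D=YBYB B=WBWB
After move 2 (U): U=WWGG F=RRGY R=WBRR B=OOWB L=GYOO
After move 3 (R): R=RWRB U=WRGY F=RBGB D=YWYO B=GOWB
After move 4 (U'): U=RYWG F=GYGB R=RBRB B=RWWB L=GOOO
Query: U face = RYWG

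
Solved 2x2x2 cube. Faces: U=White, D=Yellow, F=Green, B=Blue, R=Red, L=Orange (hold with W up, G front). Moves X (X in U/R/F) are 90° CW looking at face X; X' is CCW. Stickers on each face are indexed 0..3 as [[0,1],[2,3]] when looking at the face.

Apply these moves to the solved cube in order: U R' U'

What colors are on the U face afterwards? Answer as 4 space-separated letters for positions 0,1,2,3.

Answer: B O W W

Derivation:
After move 1 (U): U=WWWW F=RRGG R=BBRR B=OOBB L=GGOO
After move 2 (R'): R=BRBR U=WBWO F=RWGW D=YRYG B=YOYB
After move 3 (U'): U=BOWW F=GGGW R=RWBR B=BRYB L=YOOO
Query: U face = BOWW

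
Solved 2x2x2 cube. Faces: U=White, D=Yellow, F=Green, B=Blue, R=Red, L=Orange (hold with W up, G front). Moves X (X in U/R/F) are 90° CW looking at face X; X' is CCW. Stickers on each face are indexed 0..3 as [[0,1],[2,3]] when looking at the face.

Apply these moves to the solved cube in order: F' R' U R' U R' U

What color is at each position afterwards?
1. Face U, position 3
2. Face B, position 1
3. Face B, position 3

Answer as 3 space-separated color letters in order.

After move 1 (F'): F=GGGG U=WWRR R=YRYR D=OOYY L=OWOW
After move 2 (R'): R=RRYY U=WBRB F=GWGR D=OGYG B=YBOB
After move 3 (U): U=RWBB F=RRGR R=YBYY B=OWOB L=GWOW
After move 4 (R'): R=BYYY U=ROBO F=RWGB D=ORYR B=GWGB
After move 5 (U): U=BROO F=BYGB R=GWYY B=GWGB L=RWOW
After move 6 (R'): R=WYGY U=BGOG F=BRGO D=OYYB B=RWRB
After move 7 (U): U=OBGG F=WYGO R=RWGY B=RWRB L=BROW
Query 1: U[3] = G
Query 2: B[1] = W
Query 3: B[3] = B

Answer: G W B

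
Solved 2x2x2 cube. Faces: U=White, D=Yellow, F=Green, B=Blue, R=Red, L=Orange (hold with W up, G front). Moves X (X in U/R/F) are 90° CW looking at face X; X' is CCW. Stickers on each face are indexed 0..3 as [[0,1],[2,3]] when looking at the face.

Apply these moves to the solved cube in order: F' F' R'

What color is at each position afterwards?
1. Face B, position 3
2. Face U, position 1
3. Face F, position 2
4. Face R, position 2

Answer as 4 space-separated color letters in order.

After move 1 (F'): F=GGGG U=WWRR R=YRYR D=OOYY L=OWOW
After move 2 (F'): F=GGGG U=WWYY R=OROR D=WWYY L=OROR
After move 3 (R'): R=RROO U=WBYB F=GWGY D=WGYG B=YBWB
Query 1: B[3] = B
Query 2: U[1] = B
Query 3: F[2] = G
Query 4: R[2] = O

Answer: B B G O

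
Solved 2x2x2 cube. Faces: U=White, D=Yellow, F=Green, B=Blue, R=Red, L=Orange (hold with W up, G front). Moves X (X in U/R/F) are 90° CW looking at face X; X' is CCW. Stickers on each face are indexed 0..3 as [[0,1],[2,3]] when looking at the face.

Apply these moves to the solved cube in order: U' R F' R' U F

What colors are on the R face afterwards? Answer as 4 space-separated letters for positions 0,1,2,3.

Answer: W R W Y

Derivation:
After move 1 (U'): U=WWWW F=OOGG R=GGRR B=RRBB L=BBOO
After move 2 (R): R=RGRG U=WOWG F=OYGY D=YBYR B=WRWB
After move 3 (F'): F=YYOG U=WORR R=BGYG D=BOYR L=BGOW
After move 4 (R'): R=GGBY U=WWRW F=YOOR D=BYYG B=RROB
After move 5 (U): U=RWWW F=GGOR R=RRBY B=BGOB L=YOOW
After move 6 (F): F=OGRG U=RWWO R=WRWY D=BRYG L=YBOY
Query: R face = WRWY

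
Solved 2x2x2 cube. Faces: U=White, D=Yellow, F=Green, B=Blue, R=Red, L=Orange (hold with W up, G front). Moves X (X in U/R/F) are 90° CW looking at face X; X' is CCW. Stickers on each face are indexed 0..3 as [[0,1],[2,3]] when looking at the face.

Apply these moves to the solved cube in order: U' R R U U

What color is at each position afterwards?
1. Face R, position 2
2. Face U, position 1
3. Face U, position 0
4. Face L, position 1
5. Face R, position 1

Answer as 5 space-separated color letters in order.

Answer: G W Y R B

Derivation:
After move 1 (U'): U=WWWW F=OOGG R=GGRR B=RRBB L=BBOO
After move 2 (R): R=RGRG U=WOWG F=OYGY D=YBYR B=WRWB
After move 3 (R): R=RRGG U=WYWY F=OBGR D=YWYW B=GROB
After move 4 (U): U=WWYY F=RRGR R=GRGG B=BBOB L=OBOO
After move 5 (U): U=YWYW F=GRGR R=BBGG B=OBOB L=RROO
Query 1: R[2] = G
Query 2: U[1] = W
Query 3: U[0] = Y
Query 4: L[1] = R
Query 5: R[1] = B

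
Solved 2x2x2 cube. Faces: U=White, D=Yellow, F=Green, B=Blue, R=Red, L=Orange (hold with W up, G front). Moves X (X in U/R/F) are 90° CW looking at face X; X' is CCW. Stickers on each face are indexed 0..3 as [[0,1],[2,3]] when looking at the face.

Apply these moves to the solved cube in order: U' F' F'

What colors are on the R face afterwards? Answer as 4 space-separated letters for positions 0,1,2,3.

After move 1 (U'): U=WWWW F=OOGG R=GGRR B=RRBB L=BBOO
After move 2 (F'): F=OGOG U=WWGR R=YGYR D=BOYY L=BWOW
After move 3 (F'): F=GGOO U=WWYY R=OGBR D=WWYY L=BROG
Query: R face = OGBR

Answer: O G B R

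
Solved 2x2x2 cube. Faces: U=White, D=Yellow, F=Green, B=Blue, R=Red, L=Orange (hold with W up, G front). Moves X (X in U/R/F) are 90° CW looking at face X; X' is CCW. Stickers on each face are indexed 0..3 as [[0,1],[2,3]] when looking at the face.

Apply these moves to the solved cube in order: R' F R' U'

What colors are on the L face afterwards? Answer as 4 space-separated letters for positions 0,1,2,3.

Answer: G B O G

Derivation:
After move 1 (R'): R=RRRR U=WBWB F=GWGW D=YGYG B=YBYB
After move 2 (F): F=GGWW U=WBOO R=WRBR D=RRYG L=OYOG
After move 3 (R'): R=RRWB U=WYOY F=GBWO D=RGYW B=GBRB
After move 4 (U'): U=YYWO F=OYWO R=GBWB B=RRRB L=GBOG
Query: L face = GBOG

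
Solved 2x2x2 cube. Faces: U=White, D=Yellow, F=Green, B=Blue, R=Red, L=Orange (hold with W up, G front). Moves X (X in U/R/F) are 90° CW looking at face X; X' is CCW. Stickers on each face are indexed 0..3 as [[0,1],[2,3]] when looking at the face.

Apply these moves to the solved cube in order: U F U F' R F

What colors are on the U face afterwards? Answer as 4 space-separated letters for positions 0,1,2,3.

After move 1 (U): U=WWWW F=RRGG R=BBRR B=OOBB L=GGOO
After move 2 (F): F=GRGR U=WWOG R=WBWR D=RBYY L=GYOY
After move 3 (U): U=OWGW F=WBGR R=OOWR B=GYBB L=GROY
After move 4 (F'): F=BRWG U=OWOW R=BORR D=RYYY L=GWOG
After move 5 (R): R=RBRO U=OROG F=BYWY D=RBYG B=WYWB
After move 6 (F): F=WBYY U=ORGW R=OBGO D=RRYG L=GROB
Query: U face = ORGW

Answer: O R G W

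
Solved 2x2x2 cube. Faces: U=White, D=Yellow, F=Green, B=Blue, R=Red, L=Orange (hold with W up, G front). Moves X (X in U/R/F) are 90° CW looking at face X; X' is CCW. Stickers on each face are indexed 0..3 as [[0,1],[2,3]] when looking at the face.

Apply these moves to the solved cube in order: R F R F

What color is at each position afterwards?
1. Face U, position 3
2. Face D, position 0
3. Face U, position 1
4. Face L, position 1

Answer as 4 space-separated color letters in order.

Answer: Y R G R

Derivation:
After move 1 (R): R=RRRR U=WGWG F=GYGY D=YBYB B=WBWB
After move 2 (F): F=GGYY U=WGOO R=WRGR D=RRYB L=OYOB
After move 3 (R): R=GWRR U=WGOY F=GRYB D=RWYW B=OBGB
After move 4 (F): F=YGBR U=WGBY R=OWYR D=RGYW L=OROW
Query 1: U[3] = Y
Query 2: D[0] = R
Query 3: U[1] = G
Query 4: L[1] = R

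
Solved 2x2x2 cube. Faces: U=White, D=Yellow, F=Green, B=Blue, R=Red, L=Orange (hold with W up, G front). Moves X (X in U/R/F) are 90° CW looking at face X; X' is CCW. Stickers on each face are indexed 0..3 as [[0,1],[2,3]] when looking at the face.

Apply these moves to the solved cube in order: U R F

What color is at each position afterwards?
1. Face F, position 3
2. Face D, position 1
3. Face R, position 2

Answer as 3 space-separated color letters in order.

After move 1 (U): U=WWWW F=RRGG R=BBRR B=OOBB L=GGOO
After move 2 (R): R=RBRB U=WRWG F=RYGY D=YBYO B=WOWB
After move 3 (F): F=GRYY U=WROG R=WBGB D=RRYO L=GYOB
Query 1: F[3] = Y
Query 2: D[1] = R
Query 3: R[2] = G

Answer: Y R G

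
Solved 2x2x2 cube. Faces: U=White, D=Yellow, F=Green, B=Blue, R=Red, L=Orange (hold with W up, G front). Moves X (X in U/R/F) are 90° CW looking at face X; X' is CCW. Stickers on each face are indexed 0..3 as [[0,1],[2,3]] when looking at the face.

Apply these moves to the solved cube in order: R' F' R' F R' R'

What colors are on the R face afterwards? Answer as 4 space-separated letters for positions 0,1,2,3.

Answer: Y Y R R

Derivation:
After move 1 (R'): R=RRRR U=WBWB F=GWGW D=YGYG B=YBYB
After move 2 (F'): F=WWGG U=WBRR R=GRYR D=OOYG L=OBOW
After move 3 (R'): R=RRGY U=WYRY F=WBGR D=OWYG B=GBOB
After move 4 (F): F=GWRB U=WYWB R=RRYY D=GRYG L=OOOW
After move 5 (R'): R=RYRY U=WOWG F=GYRB D=GWYB B=GBRB
After move 6 (R'): R=YYRR U=WRWG F=GORG D=GYYB B=BBWB
Query: R face = YYRR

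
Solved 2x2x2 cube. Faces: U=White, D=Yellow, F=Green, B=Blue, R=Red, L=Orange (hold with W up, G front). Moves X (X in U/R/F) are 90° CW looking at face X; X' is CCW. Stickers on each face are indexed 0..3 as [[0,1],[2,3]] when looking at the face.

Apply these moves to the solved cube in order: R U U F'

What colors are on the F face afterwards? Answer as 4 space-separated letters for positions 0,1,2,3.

Answer: B Y W G

Derivation:
After move 1 (R): R=RRRR U=WGWG F=GYGY D=YBYB B=WBWB
After move 2 (U): U=WWGG F=RRGY R=WBRR B=OOWB L=GYOO
After move 3 (U): U=GWGW F=WBGY R=OORR B=GYWB L=RROO
After move 4 (F'): F=BYWG U=GWOR R=BOYR D=ROYB L=RWOG
Query: F face = BYWG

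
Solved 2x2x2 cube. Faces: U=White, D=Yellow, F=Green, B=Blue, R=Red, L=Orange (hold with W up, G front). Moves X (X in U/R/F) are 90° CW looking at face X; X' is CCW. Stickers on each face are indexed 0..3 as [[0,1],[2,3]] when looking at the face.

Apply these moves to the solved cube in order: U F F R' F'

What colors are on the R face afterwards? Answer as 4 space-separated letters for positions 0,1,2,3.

Answer: G R W G

Derivation:
After move 1 (U): U=WWWW F=RRGG R=BBRR B=OOBB L=GGOO
After move 2 (F): F=GRGR U=WWOG R=WBWR D=RBYY L=GYOY
After move 3 (F): F=GGRR U=WWYY R=OBGR D=WWYY L=GROB
After move 4 (R'): R=BROG U=WBYO F=GWRY D=WGYR B=YOWB
After move 5 (F'): F=WYGR U=WBBO R=GRWG D=RBYR L=GOOY
Query: R face = GRWG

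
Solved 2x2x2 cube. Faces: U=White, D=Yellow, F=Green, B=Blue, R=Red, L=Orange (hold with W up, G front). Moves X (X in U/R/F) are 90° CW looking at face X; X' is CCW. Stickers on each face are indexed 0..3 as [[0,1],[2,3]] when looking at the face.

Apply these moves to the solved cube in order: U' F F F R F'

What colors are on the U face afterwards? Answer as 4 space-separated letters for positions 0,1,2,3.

Answer: W G Y R

Derivation:
After move 1 (U'): U=WWWW F=OOGG R=GGRR B=RRBB L=BBOO
After move 2 (F): F=GOGO U=WWOB R=WGWR D=RGYY L=BYOY
After move 3 (F): F=GGOO U=WWYY R=OGBR D=WWYY L=BROG
After move 4 (F): F=OGOG U=WWGR R=YGYR D=BOYY L=BWOW
After move 5 (R): R=YYRG U=WGGG F=OOOY D=BBYR B=RRWB
After move 6 (F'): F=OYOO U=WGYR R=BYBG D=WWYR L=BGOG
Query: U face = WGYR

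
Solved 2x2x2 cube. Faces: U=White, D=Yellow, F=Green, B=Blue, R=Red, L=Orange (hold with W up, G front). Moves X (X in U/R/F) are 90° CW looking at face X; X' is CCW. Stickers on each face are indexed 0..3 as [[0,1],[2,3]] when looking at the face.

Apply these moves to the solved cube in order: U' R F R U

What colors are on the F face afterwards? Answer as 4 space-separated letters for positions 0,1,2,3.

After move 1 (U'): U=WWWW F=OOGG R=GGRR B=RRBB L=BBOO
After move 2 (R): R=RGRG U=WOWG F=OYGY D=YBYR B=WRWB
After move 3 (F): F=GOYY U=WOOB R=WGGG D=RRYR L=BYOB
After move 4 (R): R=GWGG U=WOOY F=GRYR D=RWYW B=BROB
After move 5 (U): U=OWYO F=GWYR R=BRGG B=BYOB L=GROB
Query: F face = GWYR

Answer: G W Y R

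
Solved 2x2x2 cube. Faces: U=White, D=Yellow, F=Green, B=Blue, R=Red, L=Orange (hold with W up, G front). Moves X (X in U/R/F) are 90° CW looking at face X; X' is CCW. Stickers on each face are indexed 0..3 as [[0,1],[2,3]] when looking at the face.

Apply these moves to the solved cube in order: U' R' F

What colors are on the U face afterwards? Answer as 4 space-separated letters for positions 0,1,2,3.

After move 1 (U'): U=WWWW F=OOGG R=GGRR B=RRBB L=BBOO
After move 2 (R'): R=GRGR U=WBWR F=OWGW D=YOYG B=YRYB
After move 3 (F): F=GOWW U=WBOB R=WRRR D=GGYG L=BYOO
Query: U face = WBOB

Answer: W B O B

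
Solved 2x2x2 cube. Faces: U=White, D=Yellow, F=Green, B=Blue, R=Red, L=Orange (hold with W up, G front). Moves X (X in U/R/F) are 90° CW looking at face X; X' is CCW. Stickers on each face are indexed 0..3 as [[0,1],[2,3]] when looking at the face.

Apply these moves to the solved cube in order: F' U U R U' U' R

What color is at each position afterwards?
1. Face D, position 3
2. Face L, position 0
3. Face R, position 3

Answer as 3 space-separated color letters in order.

After move 1 (F'): F=GGGG U=WWRR R=YRYR D=OOYY L=OWOW
After move 2 (U): U=RWRW F=YRGG R=BBYR B=OWBB L=GGOW
After move 3 (U): U=RRWW F=BBGG R=OWYR B=GGBB L=YROW
After move 4 (R): R=YORW U=RBWG F=BOGY D=OBYG B=WGRB
After move 5 (U'): U=BGRW F=YRGY R=BORW B=YORB L=WGOW
After move 6 (U'): U=GWBR F=WGGY R=YRRW B=BORB L=YOOW
After move 7 (R): R=RYWR U=GGBY F=WBGG D=ORYB B=ROWB
Query 1: D[3] = B
Query 2: L[0] = Y
Query 3: R[3] = R

Answer: B Y R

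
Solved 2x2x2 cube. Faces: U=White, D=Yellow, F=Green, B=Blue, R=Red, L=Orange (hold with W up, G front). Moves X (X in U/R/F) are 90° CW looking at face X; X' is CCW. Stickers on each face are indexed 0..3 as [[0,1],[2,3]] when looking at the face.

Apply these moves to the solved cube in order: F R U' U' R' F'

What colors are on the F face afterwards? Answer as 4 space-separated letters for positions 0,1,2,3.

Answer: O W O G

Derivation:
After move 1 (F): F=GGGG U=WWOO R=WRWR D=RRYY L=OYOY
After move 2 (R): R=WWRR U=WGOG F=GRGY D=RBYB B=OBWB
After move 3 (U'): U=GGWO F=OYGY R=GRRR B=WWWB L=OBOY
After move 4 (U'): U=GOGW F=OBGY R=OYRR B=GRWB L=WWOY
After move 5 (R'): R=YROR U=GWGG F=OOGW D=RBYY B=BRBB
After move 6 (F'): F=OWOG U=GWYO R=BRRR D=WYYY L=WGOG
Query: F face = OWOG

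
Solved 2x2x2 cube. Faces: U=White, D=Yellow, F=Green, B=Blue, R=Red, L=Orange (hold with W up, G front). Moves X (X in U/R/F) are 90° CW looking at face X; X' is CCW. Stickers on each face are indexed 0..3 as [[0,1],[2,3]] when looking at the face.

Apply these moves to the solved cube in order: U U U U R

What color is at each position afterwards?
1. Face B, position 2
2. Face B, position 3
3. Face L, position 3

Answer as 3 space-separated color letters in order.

After move 1 (U): U=WWWW F=RRGG R=BBRR B=OOBB L=GGOO
After move 2 (U): U=WWWW F=BBGG R=OORR B=GGBB L=RROO
After move 3 (U): U=WWWW F=OOGG R=GGRR B=RRBB L=BBOO
After move 4 (U): U=WWWW F=GGGG R=RRRR B=BBBB L=OOOO
After move 5 (R): R=RRRR U=WGWG F=GYGY D=YBYB B=WBWB
Query 1: B[2] = W
Query 2: B[3] = B
Query 3: L[3] = O

Answer: W B O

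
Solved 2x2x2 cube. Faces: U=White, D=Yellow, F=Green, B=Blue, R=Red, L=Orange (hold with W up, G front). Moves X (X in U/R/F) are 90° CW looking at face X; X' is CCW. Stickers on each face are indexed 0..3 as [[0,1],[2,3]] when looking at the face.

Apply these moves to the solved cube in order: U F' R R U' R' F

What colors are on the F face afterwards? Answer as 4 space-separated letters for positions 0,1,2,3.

After move 1 (U): U=WWWW F=RRGG R=BBRR B=OOBB L=GGOO
After move 2 (F'): F=RGRG U=WWBR R=YBYR D=GOYY L=GWOW
After move 3 (R): R=YYRB U=WGBG F=RORY D=GBYO B=ROWB
After move 4 (R): R=RYBY U=WOBY F=RBRO D=GWYR B=GOGB
After move 5 (U'): U=OYWB F=GWRO R=RBBY B=RYGB L=GOOW
After move 6 (R'): R=BYRB U=OGWR F=GYRB D=GWYO B=RYWB
After move 7 (F): F=RGBY U=OGWO R=WYRB D=RBYO L=GGOW
Query: F face = RGBY

Answer: R G B Y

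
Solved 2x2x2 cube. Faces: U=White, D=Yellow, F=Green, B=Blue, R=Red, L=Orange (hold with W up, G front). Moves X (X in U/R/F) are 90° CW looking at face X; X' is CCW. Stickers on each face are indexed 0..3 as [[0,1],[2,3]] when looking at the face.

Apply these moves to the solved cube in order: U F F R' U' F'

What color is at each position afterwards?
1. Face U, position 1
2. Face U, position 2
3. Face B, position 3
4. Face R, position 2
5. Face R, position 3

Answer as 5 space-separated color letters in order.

After move 1 (U): U=WWWW F=RRGG R=BBRR B=OOBB L=GGOO
After move 2 (F): F=GRGR U=WWOG R=WBWR D=RBYY L=GYOY
After move 3 (F): F=GGRR U=WWYY R=OBGR D=WWYY L=GROB
After move 4 (R'): R=BROG U=WBYO F=GWRY D=WGYR B=YOWB
After move 5 (U'): U=BOWY F=GRRY R=GWOG B=BRWB L=YOOB
After move 6 (F'): F=RYGR U=BOGO R=GWWG D=OBYR L=YYOW
Query 1: U[1] = O
Query 2: U[2] = G
Query 3: B[3] = B
Query 4: R[2] = W
Query 5: R[3] = G

Answer: O G B W G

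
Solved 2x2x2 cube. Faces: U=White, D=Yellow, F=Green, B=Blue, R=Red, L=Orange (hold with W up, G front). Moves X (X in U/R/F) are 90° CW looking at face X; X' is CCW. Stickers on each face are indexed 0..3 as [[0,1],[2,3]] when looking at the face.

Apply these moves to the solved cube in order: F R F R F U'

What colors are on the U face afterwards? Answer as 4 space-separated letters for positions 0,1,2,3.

After move 1 (F): F=GGGG U=WWOO R=WRWR D=RRYY L=OYOY
After move 2 (R): R=WWRR U=WGOG F=GRGY D=RBYB B=OBWB
After move 3 (F): F=GGYR U=WGYY R=OWGR D=RWYB L=OROB
After move 4 (R): R=GORW U=WGYR F=GWYB D=RWYO B=YBGB
After move 5 (F): F=YGBW U=WGBR R=YORW D=RGYO L=OROW
After move 6 (U'): U=GRWB F=ORBW R=YGRW B=YOGB L=YBOW
Query: U face = GRWB

Answer: G R W B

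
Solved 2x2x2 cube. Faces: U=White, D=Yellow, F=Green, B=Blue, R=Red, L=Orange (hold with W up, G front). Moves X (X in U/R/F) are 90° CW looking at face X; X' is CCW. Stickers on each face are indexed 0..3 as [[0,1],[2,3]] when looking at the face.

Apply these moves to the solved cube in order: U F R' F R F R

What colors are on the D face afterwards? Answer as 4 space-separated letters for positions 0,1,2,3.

After move 1 (U): U=WWWW F=RRGG R=BBRR B=OOBB L=GGOO
After move 2 (F): F=GRGR U=WWOG R=WBWR D=RBYY L=GYOY
After move 3 (R'): R=BRWW U=WBOO F=GWGG D=RRYR B=YOBB
After move 4 (F): F=GGGW U=WBYY R=OROW D=WBYR L=GROR
After move 5 (R): R=OOWR U=WGYW F=GBGR D=WBYY B=YOBB
After move 6 (F): F=GGRB U=WGRR R=YOWR D=WOYY L=GWOB
After move 7 (R): R=WYRO U=WGRB F=GORY D=WBYY B=ROGB
Query: D face = WBYY

Answer: W B Y Y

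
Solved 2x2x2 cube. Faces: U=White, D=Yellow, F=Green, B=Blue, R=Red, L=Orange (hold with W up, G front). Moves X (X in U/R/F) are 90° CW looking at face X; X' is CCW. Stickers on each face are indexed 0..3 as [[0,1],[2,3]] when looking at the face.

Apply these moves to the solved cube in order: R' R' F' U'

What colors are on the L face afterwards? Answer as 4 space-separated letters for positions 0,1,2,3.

Answer: G B O W

Derivation:
After move 1 (R'): R=RRRR U=WBWB F=GWGW D=YGYG B=YBYB
After move 2 (R'): R=RRRR U=WYWY F=GBGB D=YWYW B=GBGB
After move 3 (F'): F=BBGG U=WYRR R=WRYR D=OOYW L=OYOW
After move 4 (U'): U=YRWR F=OYGG R=BBYR B=WRGB L=GBOW
Query: L face = GBOW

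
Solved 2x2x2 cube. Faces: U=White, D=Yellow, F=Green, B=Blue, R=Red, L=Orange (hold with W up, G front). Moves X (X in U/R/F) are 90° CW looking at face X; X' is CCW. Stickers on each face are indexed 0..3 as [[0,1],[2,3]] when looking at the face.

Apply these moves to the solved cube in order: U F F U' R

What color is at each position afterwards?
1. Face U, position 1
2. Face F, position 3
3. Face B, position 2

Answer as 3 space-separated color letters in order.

Answer: R Y Y

Derivation:
After move 1 (U): U=WWWW F=RRGG R=BBRR B=OOBB L=GGOO
After move 2 (F): F=GRGR U=WWOG R=WBWR D=RBYY L=GYOY
After move 3 (F): F=GGRR U=WWYY R=OBGR D=WWYY L=GROB
After move 4 (U'): U=WYWY F=GRRR R=GGGR B=OBBB L=OOOB
After move 5 (R): R=GGRG U=WRWR F=GWRY D=WBYO B=YBYB
Query 1: U[1] = R
Query 2: F[3] = Y
Query 3: B[2] = Y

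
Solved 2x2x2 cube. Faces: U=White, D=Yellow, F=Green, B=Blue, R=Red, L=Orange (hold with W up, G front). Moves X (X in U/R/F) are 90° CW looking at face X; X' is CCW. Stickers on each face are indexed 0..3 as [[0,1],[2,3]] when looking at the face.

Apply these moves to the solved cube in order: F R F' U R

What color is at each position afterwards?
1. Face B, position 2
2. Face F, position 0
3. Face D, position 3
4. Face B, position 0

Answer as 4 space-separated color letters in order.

After move 1 (F): F=GGGG U=WWOO R=WRWR D=RRYY L=OYOY
After move 2 (R): R=WWRR U=WGOG F=GRGY D=RBYB B=OBWB
After move 3 (F'): F=RYGG U=WGWR R=BWRR D=YYYB L=OGOO
After move 4 (U): U=WWRG F=BWGG R=OBRR B=OGWB L=RYOO
After move 5 (R): R=RORB U=WWRG F=BYGB D=YWYO B=GGWB
Query 1: B[2] = W
Query 2: F[0] = B
Query 3: D[3] = O
Query 4: B[0] = G

Answer: W B O G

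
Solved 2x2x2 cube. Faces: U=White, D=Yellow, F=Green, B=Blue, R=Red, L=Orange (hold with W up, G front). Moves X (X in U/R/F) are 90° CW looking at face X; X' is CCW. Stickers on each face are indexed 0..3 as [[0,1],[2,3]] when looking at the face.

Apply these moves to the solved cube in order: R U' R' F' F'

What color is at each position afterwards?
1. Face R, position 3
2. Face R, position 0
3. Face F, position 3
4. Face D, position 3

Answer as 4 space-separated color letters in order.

After move 1 (R): R=RRRR U=WGWG F=GYGY D=YBYB B=WBWB
After move 2 (U'): U=GGWW F=OOGY R=GYRR B=RRWB L=WBOO
After move 3 (R'): R=YRGR U=GWWR F=OGGW D=YOYY B=BRBB
After move 4 (F'): F=GWOG U=GWYG R=ORYR D=BOYY L=WROW
After move 5 (F'): F=WGGO U=GWOY R=ORBR D=RWYY L=WGOY
Query 1: R[3] = R
Query 2: R[0] = O
Query 3: F[3] = O
Query 4: D[3] = Y

Answer: R O O Y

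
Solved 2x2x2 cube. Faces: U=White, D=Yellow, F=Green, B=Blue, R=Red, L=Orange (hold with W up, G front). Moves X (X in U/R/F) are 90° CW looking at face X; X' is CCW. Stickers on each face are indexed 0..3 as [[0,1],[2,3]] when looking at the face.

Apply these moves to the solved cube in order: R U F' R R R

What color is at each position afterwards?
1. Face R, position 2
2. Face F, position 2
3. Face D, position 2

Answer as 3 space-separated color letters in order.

Answer: B R Y

Derivation:
After move 1 (R): R=RRRR U=WGWG F=GYGY D=YBYB B=WBWB
After move 2 (U): U=WWGG F=RRGY R=WBRR B=OOWB L=GYOO
After move 3 (F'): F=RYRG U=WWWR R=BBYR D=YOYB L=GGOG
After move 4 (R): R=YBRB U=WYWG F=RORB D=YWYO B=ROWB
After move 5 (R): R=RYBB U=WOWB F=RWRO D=YWYR B=GOYB
After move 6 (R): R=BRBY U=WWWO F=RWRR D=YYYG B=BOOB
Query 1: R[2] = B
Query 2: F[2] = R
Query 3: D[2] = Y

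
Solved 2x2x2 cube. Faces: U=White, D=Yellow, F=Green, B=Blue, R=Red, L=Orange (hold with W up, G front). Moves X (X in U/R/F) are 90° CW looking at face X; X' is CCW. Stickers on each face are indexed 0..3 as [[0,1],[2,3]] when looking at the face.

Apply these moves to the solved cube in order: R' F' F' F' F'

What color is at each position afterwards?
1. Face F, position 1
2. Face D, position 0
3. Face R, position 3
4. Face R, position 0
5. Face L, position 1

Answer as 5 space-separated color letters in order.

Answer: W Y R R O

Derivation:
After move 1 (R'): R=RRRR U=WBWB F=GWGW D=YGYG B=YBYB
After move 2 (F'): F=WWGG U=WBRR R=GRYR D=OOYG L=OBOW
After move 3 (F'): F=WGWG U=WBGY R=OROR D=BWYG L=OROR
After move 4 (F'): F=GGWW U=WBOO R=WRBR D=RRYG L=OYOG
After move 5 (F'): F=GWGW U=WBWB R=RRRR D=YGYG L=OOOO
Query 1: F[1] = W
Query 2: D[0] = Y
Query 3: R[3] = R
Query 4: R[0] = R
Query 5: L[1] = O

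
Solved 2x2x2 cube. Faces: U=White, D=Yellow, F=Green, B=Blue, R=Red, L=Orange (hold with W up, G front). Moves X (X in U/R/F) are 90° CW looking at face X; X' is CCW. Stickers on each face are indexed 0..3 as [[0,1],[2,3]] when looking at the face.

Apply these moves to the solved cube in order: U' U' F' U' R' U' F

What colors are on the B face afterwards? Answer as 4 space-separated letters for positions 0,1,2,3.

Answer: G R O B

Derivation:
After move 1 (U'): U=WWWW F=OOGG R=GGRR B=RRBB L=BBOO
After move 2 (U'): U=WWWW F=BBGG R=OORR B=GGBB L=RROO
After move 3 (F'): F=BGBG U=WWOR R=YOYR D=ROYY L=RWOW
After move 4 (U'): U=WRWO F=RWBG R=BGYR B=YOBB L=GGOW
After move 5 (R'): R=GRBY U=WBWY F=RRBO D=RWYG B=YOOB
After move 6 (U'): U=BYWW F=GGBO R=RRBY B=GROB L=YOOW
After move 7 (F): F=BGOG U=BYWO R=WRWY D=BRYG L=YROW
Query: B face = GROB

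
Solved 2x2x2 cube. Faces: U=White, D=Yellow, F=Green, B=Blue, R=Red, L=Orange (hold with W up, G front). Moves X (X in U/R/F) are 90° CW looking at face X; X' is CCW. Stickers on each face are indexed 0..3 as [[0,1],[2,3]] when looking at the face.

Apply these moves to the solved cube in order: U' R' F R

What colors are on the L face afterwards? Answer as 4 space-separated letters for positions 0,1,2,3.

Answer: B Y O O

Derivation:
After move 1 (U'): U=WWWW F=OOGG R=GGRR B=RRBB L=BBOO
After move 2 (R'): R=GRGR U=WBWR F=OWGW D=YOYG B=YRYB
After move 3 (F): F=GOWW U=WBOB R=WRRR D=GGYG L=BYOO
After move 4 (R): R=RWRR U=WOOW F=GGWG D=GYYY B=BRBB
Query: L face = BYOO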